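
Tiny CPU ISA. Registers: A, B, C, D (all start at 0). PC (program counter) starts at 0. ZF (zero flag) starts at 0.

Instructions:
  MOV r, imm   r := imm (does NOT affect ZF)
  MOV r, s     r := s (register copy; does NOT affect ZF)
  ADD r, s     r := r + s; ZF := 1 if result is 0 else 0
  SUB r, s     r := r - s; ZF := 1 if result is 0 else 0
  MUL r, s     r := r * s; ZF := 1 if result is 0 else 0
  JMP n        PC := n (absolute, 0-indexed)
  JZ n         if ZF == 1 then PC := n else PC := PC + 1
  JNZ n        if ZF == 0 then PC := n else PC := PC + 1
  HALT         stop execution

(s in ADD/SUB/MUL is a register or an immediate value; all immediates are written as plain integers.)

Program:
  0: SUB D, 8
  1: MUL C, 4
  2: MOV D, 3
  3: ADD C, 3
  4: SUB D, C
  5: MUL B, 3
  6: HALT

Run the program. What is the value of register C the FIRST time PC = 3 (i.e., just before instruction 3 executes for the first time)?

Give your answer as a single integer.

Step 1: PC=0 exec 'SUB D, 8'. After: A=0 B=0 C=0 D=-8 ZF=0 PC=1
Step 2: PC=1 exec 'MUL C, 4'. After: A=0 B=0 C=0 D=-8 ZF=1 PC=2
Step 3: PC=2 exec 'MOV D, 3'. After: A=0 B=0 C=0 D=3 ZF=1 PC=3
First time PC=3: C=0

0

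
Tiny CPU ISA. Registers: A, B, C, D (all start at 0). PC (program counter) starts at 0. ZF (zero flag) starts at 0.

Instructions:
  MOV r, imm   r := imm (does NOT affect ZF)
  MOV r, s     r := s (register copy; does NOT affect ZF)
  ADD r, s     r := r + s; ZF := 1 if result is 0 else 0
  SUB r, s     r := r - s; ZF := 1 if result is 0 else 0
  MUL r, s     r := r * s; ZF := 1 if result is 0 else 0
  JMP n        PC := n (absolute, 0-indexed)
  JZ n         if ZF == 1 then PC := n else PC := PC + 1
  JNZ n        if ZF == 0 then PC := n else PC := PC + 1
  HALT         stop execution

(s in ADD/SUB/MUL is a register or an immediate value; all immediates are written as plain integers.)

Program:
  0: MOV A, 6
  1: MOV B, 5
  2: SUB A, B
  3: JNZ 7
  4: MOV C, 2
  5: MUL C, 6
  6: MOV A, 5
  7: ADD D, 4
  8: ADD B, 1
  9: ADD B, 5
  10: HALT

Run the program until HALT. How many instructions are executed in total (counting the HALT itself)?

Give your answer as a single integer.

Answer: 8

Derivation:
Step 1: PC=0 exec 'MOV A, 6'. After: A=6 B=0 C=0 D=0 ZF=0 PC=1
Step 2: PC=1 exec 'MOV B, 5'. After: A=6 B=5 C=0 D=0 ZF=0 PC=2
Step 3: PC=2 exec 'SUB A, B'. After: A=1 B=5 C=0 D=0 ZF=0 PC=3
Step 4: PC=3 exec 'JNZ 7'. After: A=1 B=5 C=0 D=0 ZF=0 PC=7
Step 5: PC=7 exec 'ADD D, 4'. After: A=1 B=5 C=0 D=4 ZF=0 PC=8
Step 6: PC=8 exec 'ADD B, 1'. After: A=1 B=6 C=0 D=4 ZF=0 PC=9
Step 7: PC=9 exec 'ADD B, 5'. After: A=1 B=11 C=0 D=4 ZF=0 PC=10
Step 8: PC=10 exec 'HALT'. After: A=1 B=11 C=0 D=4 ZF=0 PC=10 HALTED
Total instructions executed: 8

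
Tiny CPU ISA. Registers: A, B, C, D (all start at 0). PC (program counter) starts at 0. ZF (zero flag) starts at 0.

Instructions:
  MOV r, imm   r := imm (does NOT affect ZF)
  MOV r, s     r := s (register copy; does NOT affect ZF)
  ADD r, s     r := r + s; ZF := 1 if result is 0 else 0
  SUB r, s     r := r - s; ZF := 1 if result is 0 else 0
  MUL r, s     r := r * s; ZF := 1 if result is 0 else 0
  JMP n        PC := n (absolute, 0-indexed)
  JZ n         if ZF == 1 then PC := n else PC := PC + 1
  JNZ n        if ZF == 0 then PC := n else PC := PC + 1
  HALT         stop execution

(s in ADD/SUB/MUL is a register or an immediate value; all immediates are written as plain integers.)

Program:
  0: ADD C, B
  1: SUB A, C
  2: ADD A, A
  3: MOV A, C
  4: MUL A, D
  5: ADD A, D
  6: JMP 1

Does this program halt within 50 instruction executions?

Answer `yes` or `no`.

Answer: no

Derivation:
Step 1: PC=0 exec 'ADD C, B'. After: A=0 B=0 C=0 D=0 ZF=1 PC=1
Step 2: PC=1 exec 'SUB A, C'. After: A=0 B=0 C=0 D=0 ZF=1 PC=2
Step 3: PC=2 exec 'ADD A, A'. After: A=0 B=0 C=0 D=0 ZF=1 PC=3
Step 4: PC=3 exec 'MOV A, C'. After: A=0 B=0 C=0 D=0 ZF=1 PC=4
Step 5: PC=4 exec 'MUL A, D'. After: A=0 B=0 C=0 D=0 ZF=1 PC=5
Step 6: PC=5 exec 'ADD A, D'. After: A=0 B=0 C=0 D=0 ZF=1 PC=6
Step 7: PC=6 exec 'JMP 1'. After: A=0 B=0 C=0 D=0 ZF=1 PC=1
State after step 7 equals state after step 1: the program is in a cycle of length 6 and will never halt.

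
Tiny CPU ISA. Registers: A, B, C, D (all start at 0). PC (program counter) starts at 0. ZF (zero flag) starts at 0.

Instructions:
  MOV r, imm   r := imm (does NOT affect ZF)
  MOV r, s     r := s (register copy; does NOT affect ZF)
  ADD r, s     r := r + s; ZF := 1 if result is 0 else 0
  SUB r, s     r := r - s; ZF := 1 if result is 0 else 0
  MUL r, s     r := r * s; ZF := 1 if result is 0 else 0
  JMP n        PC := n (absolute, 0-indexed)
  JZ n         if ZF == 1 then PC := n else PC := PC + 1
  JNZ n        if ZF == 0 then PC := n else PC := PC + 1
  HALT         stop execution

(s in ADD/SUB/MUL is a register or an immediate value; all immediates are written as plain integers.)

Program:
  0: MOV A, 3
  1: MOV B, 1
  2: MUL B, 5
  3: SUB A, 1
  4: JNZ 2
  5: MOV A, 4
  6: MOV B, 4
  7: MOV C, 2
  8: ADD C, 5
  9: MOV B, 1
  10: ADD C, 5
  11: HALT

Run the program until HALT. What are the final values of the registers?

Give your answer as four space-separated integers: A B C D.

Step 1: PC=0 exec 'MOV A, 3'. After: A=3 B=0 C=0 D=0 ZF=0 PC=1
Step 2: PC=1 exec 'MOV B, 1'. After: A=3 B=1 C=0 D=0 ZF=0 PC=2
Step 3: PC=2 exec 'MUL B, 5'. After: A=3 B=5 C=0 D=0 ZF=0 PC=3
Step 4: PC=3 exec 'SUB A, 1'. After: A=2 B=5 C=0 D=0 ZF=0 PC=4
Step 5: PC=4 exec 'JNZ 2'. After: A=2 B=5 C=0 D=0 ZF=0 PC=2
Step 6: PC=2 exec 'MUL B, 5'. After: A=2 B=25 C=0 D=0 ZF=0 PC=3
Step 7: PC=3 exec 'SUB A, 1'. After: A=1 B=25 C=0 D=0 ZF=0 PC=4
Step 8: PC=4 exec 'JNZ 2'. After: A=1 B=25 C=0 D=0 ZF=0 PC=2
Step 9: PC=2 exec 'MUL B, 5'. After: A=1 B=125 C=0 D=0 ZF=0 PC=3
Step 10: PC=3 exec 'SUB A, 1'. After: A=0 B=125 C=0 D=0 ZF=1 PC=4
Step 11: PC=4 exec 'JNZ 2'. After: A=0 B=125 C=0 D=0 ZF=1 PC=5
Step 12: PC=5 exec 'MOV A, 4'. After: A=4 B=125 C=0 D=0 ZF=1 PC=6
Step 13: PC=6 exec 'MOV B, 4'. After: A=4 B=4 C=0 D=0 ZF=1 PC=7
Step 14: PC=7 exec 'MOV C, 2'. After: A=4 B=4 C=2 D=0 ZF=1 PC=8
Step 15: PC=8 exec 'ADD C, 5'. After: A=4 B=4 C=7 D=0 ZF=0 PC=9
Step 16: PC=9 exec 'MOV B, 1'. After: A=4 B=1 C=7 D=0 ZF=0 PC=10
Step 17: PC=10 exec 'ADD C, 5'. After: A=4 B=1 C=12 D=0 ZF=0 PC=11
Step 18: PC=11 exec 'HALT'. After: A=4 B=1 C=12 D=0 ZF=0 PC=11 HALTED

Answer: 4 1 12 0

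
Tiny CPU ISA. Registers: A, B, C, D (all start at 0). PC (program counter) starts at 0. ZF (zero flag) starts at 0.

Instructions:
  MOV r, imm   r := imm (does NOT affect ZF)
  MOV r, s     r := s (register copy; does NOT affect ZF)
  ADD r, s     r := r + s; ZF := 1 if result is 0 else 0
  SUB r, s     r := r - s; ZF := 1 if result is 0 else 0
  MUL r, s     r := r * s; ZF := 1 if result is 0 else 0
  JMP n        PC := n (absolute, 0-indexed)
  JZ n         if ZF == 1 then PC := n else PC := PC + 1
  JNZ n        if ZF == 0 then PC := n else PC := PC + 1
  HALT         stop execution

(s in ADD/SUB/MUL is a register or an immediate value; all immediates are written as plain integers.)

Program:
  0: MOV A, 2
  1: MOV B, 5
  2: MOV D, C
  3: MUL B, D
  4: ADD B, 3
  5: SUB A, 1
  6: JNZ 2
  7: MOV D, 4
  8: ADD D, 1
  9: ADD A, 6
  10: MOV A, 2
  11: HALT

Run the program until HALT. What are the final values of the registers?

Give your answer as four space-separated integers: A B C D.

Answer: 2 3 0 5

Derivation:
Step 1: PC=0 exec 'MOV A, 2'. After: A=2 B=0 C=0 D=0 ZF=0 PC=1
Step 2: PC=1 exec 'MOV B, 5'. After: A=2 B=5 C=0 D=0 ZF=0 PC=2
Step 3: PC=2 exec 'MOV D, C'. After: A=2 B=5 C=0 D=0 ZF=0 PC=3
Step 4: PC=3 exec 'MUL B, D'. After: A=2 B=0 C=0 D=0 ZF=1 PC=4
Step 5: PC=4 exec 'ADD B, 3'. After: A=2 B=3 C=0 D=0 ZF=0 PC=5
Step 6: PC=5 exec 'SUB A, 1'. After: A=1 B=3 C=0 D=0 ZF=0 PC=6
Step 7: PC=6 exec 'JNZ 2'. After: A=1 B=3 C=0 D=0 ZF=0 PC=2
Step 8: PC=2 exec 'MOV D, C'. After: A=1 B=3 C=0 D=0 ZF=0 PC=3
Step 9: PC=3 exec 'MUL B, D'. After: A=1 B=0 C=0 D=0 ZF=1 PC=4
Step 10: PC=4 exec 'ADD B, 3'. After: A=1 B=3 C=0 D=0 ZF=0 PC=5
Step 11: PC=5 exec 'SUB A, 1'. After: A=0 B=3 C=0 D=0 ZF=1 PC=6
Step 12: PC=6 exec 'JNZ 2'. After: A=0 B=3 C=0 D=0 ZF=1 PC=7
Step 13: PC=7 exec 'MOV D, 4'. After: A=0 B=3 C=0 D=4 ZF=1 PC=8
Step 14: PC=8 exec 'ADD D, 1'. After: A=0 B=3 C=0 D=5 ZF=0 PC=9
Step 15: PC=9 exec 'ADD A, 6'. After: A=6 B=3 C=0 D=5 ZF=0 PC=10
Step 16: PC=10 exec 'MOV A, 2'. After: A=2 B=3 C=0 D=5 ZF=0 PC=11
Step 17: PC=11 exec 'HALT'. After: A=2 B=3 C=0 D=5 ZF=0 PC=11 HALTED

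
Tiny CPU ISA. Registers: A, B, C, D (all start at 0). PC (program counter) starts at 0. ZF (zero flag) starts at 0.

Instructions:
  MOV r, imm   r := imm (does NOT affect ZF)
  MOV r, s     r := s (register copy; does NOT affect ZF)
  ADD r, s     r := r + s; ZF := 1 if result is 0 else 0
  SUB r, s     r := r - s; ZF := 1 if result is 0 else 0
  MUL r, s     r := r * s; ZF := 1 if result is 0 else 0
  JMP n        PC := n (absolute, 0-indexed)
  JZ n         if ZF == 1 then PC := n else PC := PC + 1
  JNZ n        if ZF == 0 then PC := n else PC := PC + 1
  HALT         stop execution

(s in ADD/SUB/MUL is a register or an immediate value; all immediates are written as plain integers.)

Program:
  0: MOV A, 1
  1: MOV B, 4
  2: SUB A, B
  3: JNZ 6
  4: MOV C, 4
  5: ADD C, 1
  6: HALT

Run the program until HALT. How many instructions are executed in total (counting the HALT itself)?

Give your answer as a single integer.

Step 1: PC=0 exec 'MOV A, 1'. After: A=1 B=0 C=0 D=0 ZF=0 PC=1
Step 2: PC=1 exec 'MOV B, 4'. After: A=1 B=4 C=0 D=0 ZF=0 PC=2
Step 3: PC=2 exec 'SUB A, B'. After: A=-3 B=4 C=0 D=0 ZF=0 PC=3
Step 4: PC=3 exec 'JNZ 6'. After: A=-3 B=4 C=0 D=0 ZF=0 PC=6
Step 5: PC=6 exec 'HALT'. After: A=-3 B=4 C=0 D=0 ZF=0 PC=6 HALTED
Total instructions executed: 5

Answer: 5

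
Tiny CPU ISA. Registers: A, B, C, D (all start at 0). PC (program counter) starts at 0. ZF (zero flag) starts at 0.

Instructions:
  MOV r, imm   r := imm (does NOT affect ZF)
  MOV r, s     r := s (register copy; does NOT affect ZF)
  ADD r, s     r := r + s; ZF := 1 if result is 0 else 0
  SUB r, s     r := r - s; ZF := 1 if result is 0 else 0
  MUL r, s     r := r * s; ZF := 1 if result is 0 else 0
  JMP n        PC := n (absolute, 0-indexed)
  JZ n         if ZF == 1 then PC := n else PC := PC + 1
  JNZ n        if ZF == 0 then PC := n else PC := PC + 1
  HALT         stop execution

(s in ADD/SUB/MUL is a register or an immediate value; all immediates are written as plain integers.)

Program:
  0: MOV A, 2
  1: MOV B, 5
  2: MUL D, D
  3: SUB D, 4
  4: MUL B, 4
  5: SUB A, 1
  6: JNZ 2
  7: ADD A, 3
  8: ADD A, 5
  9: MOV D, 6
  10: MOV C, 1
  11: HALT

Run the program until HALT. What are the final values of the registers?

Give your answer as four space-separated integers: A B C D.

Answer: 8 80 1 6

Derivation:
Step 1: PC=0 exec 'MOV A, 2'. After: A=2 B=0 C=0 D=0 ZF=0 PC=1
Step 2: PC=1 exec 'MOV B, 5'. After: A=2 B=5 C=0 D=0 ZF=0 PC=2
Step 3: PC=2 exec 'MUL D, D'. After: A=2 B=5 C=0 D=0 ZF=1 PC=3
Step 4: PC=3 exec 'SUB D, 4'. After: A=2 B=5 C=0 D=-4 ZF=0 PC=4
Step 5: PC=4 exec 'MUL B, 4'. After: A=2 B=20 C=0 D=-4 ZF=0 PC=5
Step 6: PC=5 exec 'SUB A, 1'. After: A=1 B=20 C=0 D=-4 ZF=0 PC=6
Step 7: PC=6 exec 'JNZ 2'. After: A=1 B=20 C=0 D=-4 ZF=0 PC=2
Step 8: PC=2 exec 'MUL D, D'. After: A=1 B=20 C=0 D=16 ZF=0 PC=3
Step 9: PC=3 exec 'SUB D, 4'. After: A=1 B=20 C=0 D=12 ZF=0 PC=4
Step 10: PC=4 exec 'MUL B, 4'. After: A=1 B=80 C=0 D=12 ZF=0 PC=5
Step 11: PC=5 exec 'SUB A, 1'. After: A=0 B=80 C=0 D=12 ZF=1 PC=6
Step 12: PC=6 exec 'JNZ 2'. After: A=0 B=80 C=0 D=12 ZF=1 PC=7
Step 13: PC=7 exec 'ADD A, 3'. After: A=3 B=80 C=0 D=12 ZF=0 PC=8
Step 14: PC=8 exec 'ADD A, 5'. After: A=8 B=80 C=0 D=12 ZF=0 PC=9
Step 15: PC=9 exec 'MOV D, 6'. After: A=8 B=80 C=0 D=6 ZF=0 PC=10
Step 16: PC=10 exec 'MOV C, 1'. After: A=8 B=80 C=1 D=6 ZF=0 PC=11
Step 17: PC=11 exec 'HALT'. After: A=8 B=80 C=1 D=6 ZF=0 PC=11 HALTED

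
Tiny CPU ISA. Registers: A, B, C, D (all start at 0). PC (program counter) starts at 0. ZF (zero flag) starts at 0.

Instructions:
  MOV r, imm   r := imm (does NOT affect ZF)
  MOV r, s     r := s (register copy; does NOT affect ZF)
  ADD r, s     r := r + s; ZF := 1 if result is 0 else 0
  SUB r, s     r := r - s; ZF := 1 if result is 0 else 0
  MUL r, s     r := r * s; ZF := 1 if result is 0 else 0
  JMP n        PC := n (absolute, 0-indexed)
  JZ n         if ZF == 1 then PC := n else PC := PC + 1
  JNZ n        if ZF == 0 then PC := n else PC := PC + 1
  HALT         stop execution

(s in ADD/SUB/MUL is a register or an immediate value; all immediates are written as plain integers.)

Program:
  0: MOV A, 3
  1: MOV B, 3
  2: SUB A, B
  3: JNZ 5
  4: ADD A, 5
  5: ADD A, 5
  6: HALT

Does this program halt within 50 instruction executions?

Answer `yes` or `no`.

Step 1: PC=0 exec 'MOV A, 3'. After: A=3 B=0 C=0 D=0 ZF=0 PC=1
Step 2: PC=1 exec 'MOV B, 3'. After: A=3 B=3 C=0 D=0 ZF=0 PC=2
Step 3: PC=2 exec 'SUB A, B'. After: A=0 B=3 C=0 D=0 ZF=1 PC=3
Step 4: PC=3 exec 'JNZ 5'. After: A=0 B=3 C=0 D=0 ZF=1 PC=4
Step 5: PC=4 exec 'ADD A, 5'. After: A=5 B=3 C=0 D=0 ZF=0 PC=5
Step 6: PC=5 exec 'ADD A, 5'. After: A=10 B=3 C=0 D=0 ZF=0 PC=6
Step 7: PC=6 exec 'HALT'. After: A=10 B=3 C=0 D=0 ZF=0 PC=6 HALTED

Answer: yes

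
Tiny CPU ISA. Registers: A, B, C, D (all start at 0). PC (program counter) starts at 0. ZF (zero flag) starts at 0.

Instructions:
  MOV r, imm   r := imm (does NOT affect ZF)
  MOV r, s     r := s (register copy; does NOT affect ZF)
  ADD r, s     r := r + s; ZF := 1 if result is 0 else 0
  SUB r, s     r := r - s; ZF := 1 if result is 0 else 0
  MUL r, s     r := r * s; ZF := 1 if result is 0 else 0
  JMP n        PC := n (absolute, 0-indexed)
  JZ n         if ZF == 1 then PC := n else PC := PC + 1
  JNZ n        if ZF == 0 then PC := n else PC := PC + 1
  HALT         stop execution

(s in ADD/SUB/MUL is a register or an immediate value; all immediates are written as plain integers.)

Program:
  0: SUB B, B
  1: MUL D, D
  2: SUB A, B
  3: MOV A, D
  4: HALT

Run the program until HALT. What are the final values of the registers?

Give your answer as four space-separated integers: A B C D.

Answer: 0 0 0 0

Derivation:
Step 1: PC=0 exec 'SUB B, B'. After: A=0 B=0 C=0 D=0 ZF=1 PC=1
Step 2: PC=1 exec 'MUL D, D'. After: A=0 B=0 C=0 D=0 ZF=1 PC=2
Step 3: PC=2 exec 'SUB A, B'. After: A=0 B=0 C=0 D=0 ZF=1 PC=3
Step 4: PC=3 exec 'MOV A, D'. After: A=0 B=0 C=0 D=0 ZF=1 PC=4
Step 5: PC=4 exec 'HALT'. After: A=0 B=0 C=0 D=0 ZF=1 PC=4 HALTED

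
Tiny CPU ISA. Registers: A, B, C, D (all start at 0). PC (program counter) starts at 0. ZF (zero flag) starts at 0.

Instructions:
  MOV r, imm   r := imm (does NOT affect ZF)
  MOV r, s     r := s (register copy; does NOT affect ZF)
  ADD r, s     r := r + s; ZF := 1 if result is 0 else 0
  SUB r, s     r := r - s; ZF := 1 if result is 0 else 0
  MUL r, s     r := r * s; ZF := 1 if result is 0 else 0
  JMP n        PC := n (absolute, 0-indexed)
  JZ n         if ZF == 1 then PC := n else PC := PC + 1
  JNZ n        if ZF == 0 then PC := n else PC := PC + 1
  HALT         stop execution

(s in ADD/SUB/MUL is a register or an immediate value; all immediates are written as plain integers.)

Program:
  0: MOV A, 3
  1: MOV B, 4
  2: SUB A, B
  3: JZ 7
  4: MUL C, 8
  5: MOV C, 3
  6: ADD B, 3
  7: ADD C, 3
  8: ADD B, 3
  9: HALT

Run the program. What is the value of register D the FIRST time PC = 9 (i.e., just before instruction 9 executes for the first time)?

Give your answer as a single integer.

Step 1: PC=0 exec 'MOV A, 3'. After: A=3 B=0 C=0 D=0 ZF=0 PC=1
Step 2: PC=1 exec 'MOV B, 4'. After: A=3 B=4 C=0 D=0 ZF=0 PC=2
Step 3: PC=2 exec 'SUB A, B'. After: A=-1 B=4 C=0 D=0 ZF=0 PC=3
Step 4: PC=3 exec 'JZ 7'. After: A=-1 B=4 C=0 D=0 ZF=0 PC=4
Step 5: PC=4 exec 'MUL C, 8'. After: A=-1 B=4 C=0 D=0 ZF=1 PC=5
Step 6: PC=5 exec 'MOV C, 3'. After: A=-1 B=4 C=3 D=0 ZF=1 PC=6
Step 7: PC=6 exec 'ADD B, 3'. After: A=-1 B=7 C=3 D=0 ZF=0 PC=7
Step 8: PC=7 exec 'ADD C, 3'. After: A=-1 B=7 C=6 D=0 ZF=0 PC=8
Step 9: PC=8 exec 'ADD B, 3'. After: A=-1 B=10 C=6 D=0 ZF=0 PC=9
First time PC=9: D=0

0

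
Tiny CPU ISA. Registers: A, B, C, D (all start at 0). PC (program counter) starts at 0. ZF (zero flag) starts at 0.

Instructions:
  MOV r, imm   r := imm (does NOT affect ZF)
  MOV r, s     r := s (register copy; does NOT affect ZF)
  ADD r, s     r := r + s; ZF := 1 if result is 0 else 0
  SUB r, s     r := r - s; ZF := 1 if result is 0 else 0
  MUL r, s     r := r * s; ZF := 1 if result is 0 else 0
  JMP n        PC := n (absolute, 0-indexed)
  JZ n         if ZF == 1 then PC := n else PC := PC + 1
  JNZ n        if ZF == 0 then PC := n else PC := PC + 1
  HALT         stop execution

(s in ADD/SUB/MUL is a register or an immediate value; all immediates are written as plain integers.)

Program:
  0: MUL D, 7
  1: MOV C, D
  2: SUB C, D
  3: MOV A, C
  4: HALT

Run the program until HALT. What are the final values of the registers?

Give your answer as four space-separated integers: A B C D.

Step 1: PC=0 exec 'MUL D, 7'. After: A=0 B=0 C=0 D=0 ZF=1 PC=1
Step 2: PC=1 exec 'MOV C, D'. After: A=0 B=0 C=0 D=0 ZF=1 PC=2
Step 3: PC=2 exec 'SUB C, D'. After: A=0 B=0 C=0 D=0 ZF=1 PC=3
Step 4: PC=3 exec 'MOV A, C'. After: A=0 B=0 C=0 D=0 ZF=1 PC=4
Step 5: PC=4 exec 'HALT'. After: A=0 B=0 C=0 D=0 ZF=1 PC=4 HALTED

Answer: 0 0 0 0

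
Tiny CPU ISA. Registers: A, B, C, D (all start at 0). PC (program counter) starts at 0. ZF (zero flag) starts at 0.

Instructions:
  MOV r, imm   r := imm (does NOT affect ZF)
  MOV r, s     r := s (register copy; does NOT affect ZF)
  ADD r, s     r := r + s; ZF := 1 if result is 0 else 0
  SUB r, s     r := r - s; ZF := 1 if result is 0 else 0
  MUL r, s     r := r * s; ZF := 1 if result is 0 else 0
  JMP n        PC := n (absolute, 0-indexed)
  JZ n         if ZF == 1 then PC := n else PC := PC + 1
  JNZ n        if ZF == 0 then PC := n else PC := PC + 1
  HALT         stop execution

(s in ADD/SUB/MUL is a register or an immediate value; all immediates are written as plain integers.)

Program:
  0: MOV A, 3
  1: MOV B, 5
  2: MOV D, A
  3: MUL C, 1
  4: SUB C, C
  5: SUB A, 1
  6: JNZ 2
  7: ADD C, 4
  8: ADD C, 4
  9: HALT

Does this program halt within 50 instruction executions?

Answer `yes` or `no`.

Step 1: PC=0 exec 'MOV A, 3'. After: A=3 B=0 C=0 D=0 ZF=0 PC=1
Step 2: PC=1 exec 'MOV B, 5'. After: A=3 B=5 C=0 D=0 ZF=0 PC=2
Step 3: PC=2 exec 'MOV D, A'. After: A=3 B=5 C=0 D=3 ZF=0 PC=3
Step 4: PC=3 exec 'MUL C, 1'. After: A=3 B=5 C=0 D=3 ZF=1 PC=4
Step 5: PC=4 exec 'SUB C, C'. After: A=3 B=5 C=0 D=3 ZF=1 PC=5
Step 6: PC=5 exec 'SUB A, 1'. After: A=2 B=5 C=0 D=3 ZF=0 PC=6
Step 7: PC=6 exec 'JNZ 2'. After: A=2 B=5 C=0 D=3 ZF=0 PC=2
Step 8: PC=2 exec 'MOV D, A'. After: A=2 B=5 C=0 D=2 ZF=0 PC=3
Step 9: PC=3 exec 'MUL C, 1'. After: A=2 B=5 C=0 D=2 ZF=1 PC=4
Step 10: PC=4 exec 'SUB C, C'. After: A=2 B=5 C=0 D=2 ZF=1 PC=5
Step 11: PC=5 exec 'SUB A, 1'. After: A=1 B=5 C=0 D=2 ZF=0 PC=6
Step 12: PC=6 exec 'JNZ 2'. After: A=1 B=5 C=0 D=2 ZF=0 PC=2
Step 13: PC=2 exec 'MOV D, A'. After: A=1 B=5 C=0 D=1 ZF=0 PC=3
Step 14: PC=3 exec 'MUL C, 1'. After: A=1 B=5 C=0 D=1 ZF=1 PC=4
Step 15: PC=4 exec 'SUB C, C'. After: A=1 B=5 C=0 D=1 ZF=1 PC=5
Step 16: PC=5 exec 'SUB A, 1'. After: A=0 B=5 C=0 D=1 ZF=1 PC=6
Step 17: PC=6 exec 'JNZ 2'. After: A=0 B=5 C=0 D=1 ZF=1 PC=7
Step 18: PC=7 exec 'ADD C, 4'. After: A=0 B=5 C=4 D=1 ZF=0 PC=8
Step 19: PC=8 exec 'ADD C, 4'. After: A=0 B=5 C=8 D=1 ZF=0 PC=9
Step 20: PC=9 exec 'HALT'. After: A=0 B=5 C=8 D=1 ZF=0 PC=9 HALTED

Answer: yes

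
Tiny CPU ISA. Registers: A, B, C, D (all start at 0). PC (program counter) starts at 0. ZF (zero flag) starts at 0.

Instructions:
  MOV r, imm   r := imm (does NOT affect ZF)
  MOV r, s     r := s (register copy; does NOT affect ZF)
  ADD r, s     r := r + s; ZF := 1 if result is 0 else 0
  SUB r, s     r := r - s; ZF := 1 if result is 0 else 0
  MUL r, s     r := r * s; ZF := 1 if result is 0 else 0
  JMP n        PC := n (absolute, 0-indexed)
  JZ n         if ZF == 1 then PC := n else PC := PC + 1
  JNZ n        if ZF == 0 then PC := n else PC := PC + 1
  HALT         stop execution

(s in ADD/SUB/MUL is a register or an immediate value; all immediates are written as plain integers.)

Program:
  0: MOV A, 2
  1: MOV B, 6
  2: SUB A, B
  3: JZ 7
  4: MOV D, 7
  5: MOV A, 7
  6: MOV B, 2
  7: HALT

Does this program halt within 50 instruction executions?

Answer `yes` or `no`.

Step 1: PC=0 exec 'MOV A, 2'. After: A=2 B=0 C=0 D=0 ZF=0 PC=1
Step 2: PC=1 exec 'MOV B, 6'. After: A=2 B=6 C=0 D=0 ZF=0 PC=2
Step 3: PC=2 exec 'SUB A, B'. After: A=-4 B=6 C=0 D=0 ZF=0 PC=3
Step 4: PC=3 exec 'JZ 7'. After: A=-4 B=6 C=0 D=0 ZF=0 PC=4
Step 5: PC=4 exec 'MOV D, 7'. After: A=-4 B=6 C=0 D=7 ZF=0 PC=5
Step 6: PC=5 exec 'MOV A, 7'. After: A=7 B=6 C=0 D=7 ZF=0 PC=6
Step 7: PC=6 exec 'MOV B, 2'. After: A=7 B=2 C=0 D=7 ZF=0 PC=7
Step 8: PC=7 exec 'HALT'. After: A=7 B=2 C=0 D=7 ZF=0 PC=7 HALTED

Answer: yes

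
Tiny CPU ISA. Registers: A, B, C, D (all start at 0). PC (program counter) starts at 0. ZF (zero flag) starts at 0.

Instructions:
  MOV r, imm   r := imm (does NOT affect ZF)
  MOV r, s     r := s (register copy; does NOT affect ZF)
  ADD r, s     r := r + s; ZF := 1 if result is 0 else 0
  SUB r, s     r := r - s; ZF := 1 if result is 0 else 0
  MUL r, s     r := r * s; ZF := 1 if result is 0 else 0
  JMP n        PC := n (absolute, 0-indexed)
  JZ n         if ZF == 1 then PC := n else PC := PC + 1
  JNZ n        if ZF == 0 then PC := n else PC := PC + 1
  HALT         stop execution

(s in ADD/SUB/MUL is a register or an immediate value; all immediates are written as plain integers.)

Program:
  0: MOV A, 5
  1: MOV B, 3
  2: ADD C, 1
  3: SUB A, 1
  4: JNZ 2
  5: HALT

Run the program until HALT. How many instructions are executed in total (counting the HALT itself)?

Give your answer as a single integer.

Step 1: PC=0 exec 'MOV A, 5'. After: A=5 B=0 C=0 D=0 ZF=0 PC=1
Step 2: PC=1 exec 'MOV B, 3'. After: A=5 B=3 C=0 D=0 ZF=0 PC=2
Step 3: PC=2 exec 'ADD C, 1'. After: A=5 B=3 C=1 D=0 ZF=0 PC=3
Step 4: PC=3 exec 'SUB A, 1'. After: A=4 B=3 C=1 D=0 ZF=0 PC=4
Step 5: PC=4 exec 'JNZ 2'. After: A=4 B=3 C=1 D=0 ZF=0 PC=2
Step 6: PC=2 exec 'ADD C, 1'. After: A=4 B=3 C=2 D=0 ZF=0 PC=3
Step 7: PC=3 exec 'SUB A, 1'. After: A=3 B=3 C=2 D=0 ZF=0 PC=4
Step 8: PC=4 exec 'JNZ 2'. After: A=3 B=3 C=2 D=0 ZF=0 PC=2
Step 9: PC=2 exec 'ADD C, 1'. After: A=3 B=3 C=3 D=0 ZF=0 PC=3
Step 10: PC=3 exec 'SUB A, 1'. After: A=2 B=3 C=3 D=0 ZF=0 PC=4
Step 11: PC=4 exec 'JNZ 2'. After: A=2 B=3 C=3 D=0 ZF=0 PC=2
Step 12: PC=2 exec 'ADD C, 1'. After: A=2 B=3 C=4 D=0 ZF=0 PC=3
Step 13: PC=3 exec 'SUB A, 1'. After: A=1 B=3 C=4 D=0 ZF=0 PC=4
Step 14: PC=4 exec 'JNZ 2'. After: A=1 B=3 C=4 D=0 ZF=0 PC=2
Step 15: PC=2 exec 'ADD C, 1'. After: A=1 B=3 C=5 D=0 ZF=0 PC=3
Step 16: PC=3 exec 'SUB A, 1'. After: A=0 B=3 C=5 D=0 ZF=1 PC=4
Step 17: PC=4 exec 'JNZ 2'. After: A=0 B=3 C=5 D=0 ZF=1 PC=5
Step 18: PC=5 exec 'HALT'. After: A=0 B=3 C=5 D=0 ZF=1 PC=5 HALTED
Total instructions executed: 18

Answer: 18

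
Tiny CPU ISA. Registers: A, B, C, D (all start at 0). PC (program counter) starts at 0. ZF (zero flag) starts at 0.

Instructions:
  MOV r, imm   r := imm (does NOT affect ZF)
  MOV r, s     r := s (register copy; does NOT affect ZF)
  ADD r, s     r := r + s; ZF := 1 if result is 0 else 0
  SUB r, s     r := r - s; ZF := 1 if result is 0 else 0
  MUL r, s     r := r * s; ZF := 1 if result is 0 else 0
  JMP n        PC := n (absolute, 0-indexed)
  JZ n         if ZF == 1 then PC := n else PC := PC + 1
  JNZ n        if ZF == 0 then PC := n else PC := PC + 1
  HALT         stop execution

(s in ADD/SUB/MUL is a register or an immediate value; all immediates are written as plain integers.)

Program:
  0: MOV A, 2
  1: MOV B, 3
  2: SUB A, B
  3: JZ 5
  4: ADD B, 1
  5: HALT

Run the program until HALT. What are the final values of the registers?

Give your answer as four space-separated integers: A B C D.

Step 1: PC=0 exec 'MOV A, 2'. After: A=2 B=0 C=0 D=0 ZF=0 PC=1
Step 2: PC=1 exec 'MOV B, 3'. After: A=2 B=3 C=0 D=0 ZF=0 PC=2
Step 3: PC=2 exec 'SUB A, B'. After: A=-1 B=3 C=0 D=0 ZF=0 PC=3
Step 4: PC=3 exec 'JZ 5'. After: A=-1 B=3 C=0 D=0 ZF=0 PC=4
Step 5: PC=4 exec 'ADD B, 1'. After: A=-1 B=4 C=0 D=0 ZF=0 PC=5
Step 6: PC=5 exec 'HALT'. After: A=-1 B=4 C=0 D=0 ZF=0 PC=5 HALTED

Answer: -1 4 0 0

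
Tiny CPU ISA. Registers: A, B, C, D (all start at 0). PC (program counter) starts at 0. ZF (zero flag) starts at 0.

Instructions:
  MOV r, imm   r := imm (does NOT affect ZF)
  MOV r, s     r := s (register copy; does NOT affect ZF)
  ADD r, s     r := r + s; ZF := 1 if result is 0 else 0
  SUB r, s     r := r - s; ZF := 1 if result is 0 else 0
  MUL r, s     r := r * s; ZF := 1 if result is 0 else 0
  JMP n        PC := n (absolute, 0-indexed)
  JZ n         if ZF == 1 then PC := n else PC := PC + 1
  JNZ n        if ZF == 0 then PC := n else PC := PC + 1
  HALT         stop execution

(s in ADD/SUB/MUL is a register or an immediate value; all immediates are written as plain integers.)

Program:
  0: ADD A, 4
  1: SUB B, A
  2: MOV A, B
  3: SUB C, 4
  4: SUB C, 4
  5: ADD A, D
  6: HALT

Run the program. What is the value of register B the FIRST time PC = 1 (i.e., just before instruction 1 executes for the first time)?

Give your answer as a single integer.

Step 1: PC=0 exec 'ADD A, 4'. After: A=4 B=0 C=0 D=0 ZF=0 PC=1
First time PC=1: B=0

0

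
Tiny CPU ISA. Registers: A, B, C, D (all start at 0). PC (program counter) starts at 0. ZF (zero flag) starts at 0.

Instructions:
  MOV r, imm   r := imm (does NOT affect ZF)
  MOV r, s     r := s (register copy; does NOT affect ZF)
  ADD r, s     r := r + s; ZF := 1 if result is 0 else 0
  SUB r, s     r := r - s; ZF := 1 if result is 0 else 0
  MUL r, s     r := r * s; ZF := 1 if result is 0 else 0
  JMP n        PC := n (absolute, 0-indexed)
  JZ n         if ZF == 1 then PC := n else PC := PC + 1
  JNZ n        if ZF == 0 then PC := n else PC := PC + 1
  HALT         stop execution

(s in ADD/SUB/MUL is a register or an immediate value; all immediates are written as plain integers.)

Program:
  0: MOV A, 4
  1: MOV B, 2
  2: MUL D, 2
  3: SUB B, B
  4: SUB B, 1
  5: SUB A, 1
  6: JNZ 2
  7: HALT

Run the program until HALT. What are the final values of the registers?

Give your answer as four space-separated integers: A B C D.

Step 1: PC=0 exec 'MOV A, 4'. After: A=4 B=0 C=0 D=0 ZF=0 PC=1
Step 2: PC=1 exec 'MOV B, 2'. After: A=4 B=2 C=0 D=0 ZF=0 PC=2
Step 3: PC=2 exec 'MUL D, 2'. After: A=4 B=2 C=0 D=0 ZF=1 PC=3
Step 4: PC=3 exec 'SUB B, B'. After: A=4 B=0 C=0 D=0 ZF=1 PC=4
Step 5: PC=4 exec 'SUB B, 1'. After: A=4 B=-1 C=0 D=0 ZF=0 PC=5
Step 6: PC=5 exec 'SUB A, 1'. After: A=3 B=-1 C=0 D=0 ZF=0 PC=6
Step 7: PC=6 exec 'JNZ 2'. After: A=3 B=-1 C=0 D=0 ZF=0 PC=2
Step 8: PC=2 exec 'MUL D, 2'. After: A=3 B=-1 C=0 D=0 ZF=1 PC=3
Step 9: PC=3 exec 'SUB B, B'. After: A=3 B=0 C=0 D=0 ZF=1 PC=4
Step 10: PC=4 exec 'SUB B, 1'. After: A=3 B=-1 C=0 D=0 ZF=0 PC=5
Step 11: PC=5 exec 'SUB A, 1'. After: A=2 B=-1 C=0 D=0 ZF=0 PC=6
Step 12: PC=6 exec 'JNZ 2'. After: A=2 B=-1 C=0 D=0 ZF=0 PC=2
Step 13: PC=2 exec 'MUL D, 2'. After: A=2 B=-1 C=0 D=0 ZF=1 PC=3
Step 14: PC=3 exec 'SUB B, B'. After: A=2 B=0 C=0 D=0 ZF=1 PC=4
Step 15: PC=4 exec 'SUB B, 1'. After: A=2 B=-1 C=0 D=0 ZF=0 PC=5
Step 16: PC=5 exec 'SUB A, 1'. After: A=1 B=-1 C=0 D=0 ZF=0 PC=6
Step 17: PC=6 exec 'JNZ 2'. After: A=1 B=-1 C=0 D=0 ZF=0 PC=2
Step 18: PC=2 exec 'MUL D, 2'. After: A=1 B=-1 C=0 D=0 ZF=1 PC=3
Step 19: PC=3 exec 'SUB B, B'. After: A=1 B=0 C=0 D=0 ZF=1 PC=4
Step 20: PC=4 exec 'SUB B, 1'. After: A=1 B=-1 C=0 D=0 ZF=0 PC=5
Step 21: PC=5 exec 'SUB A, 1'. After: A=0 B=-1 C=0 D=0 ZF=1 PC=6
Step 22: PC=6 exec 'JNZ 2'. After: A=0 B=-1 C=0 D=0 ZF=1 PC=7
Step 23: PC=7 exec 'HALT'. After: A=0 B=-1 C=0 D=0 ZF=1 PC=7 HALTED

Answer: 0 -1 0 0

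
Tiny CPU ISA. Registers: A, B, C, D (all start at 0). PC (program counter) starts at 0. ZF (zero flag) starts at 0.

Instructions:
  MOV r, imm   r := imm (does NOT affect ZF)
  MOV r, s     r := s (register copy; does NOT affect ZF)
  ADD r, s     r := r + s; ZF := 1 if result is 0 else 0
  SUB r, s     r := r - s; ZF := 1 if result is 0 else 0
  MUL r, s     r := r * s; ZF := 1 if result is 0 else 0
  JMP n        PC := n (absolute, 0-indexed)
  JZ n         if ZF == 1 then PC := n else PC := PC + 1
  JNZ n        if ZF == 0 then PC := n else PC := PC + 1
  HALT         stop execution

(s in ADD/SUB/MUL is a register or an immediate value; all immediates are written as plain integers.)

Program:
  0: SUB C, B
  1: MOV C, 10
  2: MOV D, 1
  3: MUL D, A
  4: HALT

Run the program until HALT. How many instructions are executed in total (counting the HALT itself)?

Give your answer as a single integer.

Answer: 5

Derivation:
Step 1: PC=0 exec 'SUB C, B'. After: A=0 B=0 C=0 D=0 ZF=1 PC=1
Step 2: PC=1 exec 'MOV C, 10'. After: A=0 B=0 C=10 D=0 ZF=1 PC=2
Step 3: PC=2 exec 'MOV D, 1'. After: A=0 B=0 C=10 D=1 ZF=1 PC=3
Step 4: PC=3 exec 'MUL D, A'. After: A=0 B=0 C=10 D=0 ZF=1 PC=4
Step 5: PC=4 exec 'HALT'. After: A=0 B=0 C=10 D=0 ZF=1 PC=4 HALTED
Total instructions executed: 5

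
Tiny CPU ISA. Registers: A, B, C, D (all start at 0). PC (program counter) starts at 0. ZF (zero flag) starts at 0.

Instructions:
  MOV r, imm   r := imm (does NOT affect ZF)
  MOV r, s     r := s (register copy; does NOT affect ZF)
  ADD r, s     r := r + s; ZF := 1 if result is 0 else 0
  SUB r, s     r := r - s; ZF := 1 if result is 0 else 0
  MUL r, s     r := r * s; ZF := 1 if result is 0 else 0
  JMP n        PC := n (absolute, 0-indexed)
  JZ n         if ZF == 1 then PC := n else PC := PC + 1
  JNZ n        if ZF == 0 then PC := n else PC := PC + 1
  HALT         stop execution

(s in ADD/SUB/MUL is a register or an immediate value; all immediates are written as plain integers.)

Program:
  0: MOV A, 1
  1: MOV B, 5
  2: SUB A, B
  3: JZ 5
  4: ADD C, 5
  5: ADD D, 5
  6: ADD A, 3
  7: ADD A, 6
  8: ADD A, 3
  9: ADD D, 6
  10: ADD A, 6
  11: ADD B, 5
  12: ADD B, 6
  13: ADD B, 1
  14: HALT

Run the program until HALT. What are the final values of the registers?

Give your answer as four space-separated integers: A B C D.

Step 1: PC=0 exec 'MOV A, 1'. After: A=1 B=0 C=0 D=0 ZF=0 PC=1
Step 2: PC=1 exec 'MOV B, 5'. After: A=1 B=5 C=0 D=0 ZF=0 PC=2
Step 3: PC=2 exec 'SUB A, B'. After: A=-4 B=5 C=0 D=0 ZF=0 PC=3
Step 4: PC=3 exec 'JZ 5'. After: A=-4 B=5 C=0 D=0 ZF=0 PC=4
Step 5: PC=4 exec 'ADD C, 5'. After: A=-4 B=5 C=5 D=0 ZF=0 PC=5
Step 6: PC=5 exec 'ADD D, 5'. After: A=-4 B=5 C=5 D=5 ZF=0 PC=6
Step 7: PC=6 exec 'ADD A, 3'. After: A=-1 B=5 C=5 D=5 ZF=0 PC=7
Step 8: PC=7 exec 'ADD A, 6'. After: A=5 B=5 C=5 D=5 ZF=0 PC=8
Step 9: PC=8 exec 'ADD A, 3'. After: A=8 B=5 C=5 D=5 ZF=0 PC=9
Step 10: PC=9 exec 'ADD D, 6'. After: A=8 B=5 C=5 D=11 ZF=0 PC=10
Step 11: PC=10 exec 'ADD A, 6'. After: A=14 B=5 C=5 D=11 ZF=0 PC=11
Step 12: PC=11 exec 'ADD B, 5'. After: A=14 B=10 C=5 D=11 ZF=0 PC=12
Step 13: PC=12 exec 'ADD B, 6'. After: A=14 B=16 C=5 D=11 ZF=0 PC=13
Step 14: PC=13 exec 'ADD B, 1'. After: A=14 B=17 C=5 D=11 ZF=0 PC=14
Step 15: PC=14 exec 'HALT'. After: A=14 B=17 C=5 D=11 ZF=0 PC=14 HALTED

Answer: 14 17 5 11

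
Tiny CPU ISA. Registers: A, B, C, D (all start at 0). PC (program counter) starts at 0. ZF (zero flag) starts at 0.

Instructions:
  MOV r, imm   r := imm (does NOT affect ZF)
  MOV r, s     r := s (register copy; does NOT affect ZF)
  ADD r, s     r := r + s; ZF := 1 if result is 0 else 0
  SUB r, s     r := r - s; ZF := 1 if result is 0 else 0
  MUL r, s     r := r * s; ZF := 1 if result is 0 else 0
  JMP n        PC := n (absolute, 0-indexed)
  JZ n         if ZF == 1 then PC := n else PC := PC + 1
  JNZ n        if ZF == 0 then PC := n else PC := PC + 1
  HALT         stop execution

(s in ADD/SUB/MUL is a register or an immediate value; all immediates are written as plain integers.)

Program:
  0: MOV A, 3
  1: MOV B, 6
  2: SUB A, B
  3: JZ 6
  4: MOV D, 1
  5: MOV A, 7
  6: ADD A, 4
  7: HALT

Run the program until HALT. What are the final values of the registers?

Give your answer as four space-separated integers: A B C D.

Answer: 11 6 0 1

Derivation:
Step 1: PC=0 exec 'MOV A, 3'. After: A=3 B=0 C=0 D=0 ZF=0 PC=1
Step 2: PC=1 exec 'MOV B, 6'. After: A=3 B=6 C=0 D=0 ZF=0 PC=2
Step 3: PC=2 exec 'SUB A, B'. After: A=-3 B=6 C=0 D=0 ZF=0 PC=3
Step 4: PC=3 exec 'JZ 6'. After: A=-3 B=6 C=0 D=0 ZF=0 PC=4
Step 5: PC=4 exec 'MOV D, 1'. After: A=-3 B=6 C=0 D=1 ZF=0 PC=5
Step 6: PC=5 exec 'MOV A, 7'. After: A=7 B=6 C=0 D=1 ZF=0 PC=6
Step 7: PC=6 exec 'ADD A, 4'. After: A=11 B=6 C=0 D=1 ZF=0 PC=7
Step 8: PC=7 exec 'HALT'. After: A=11 B=6 C=0 D=1 ZF=0 PC=7 HALTED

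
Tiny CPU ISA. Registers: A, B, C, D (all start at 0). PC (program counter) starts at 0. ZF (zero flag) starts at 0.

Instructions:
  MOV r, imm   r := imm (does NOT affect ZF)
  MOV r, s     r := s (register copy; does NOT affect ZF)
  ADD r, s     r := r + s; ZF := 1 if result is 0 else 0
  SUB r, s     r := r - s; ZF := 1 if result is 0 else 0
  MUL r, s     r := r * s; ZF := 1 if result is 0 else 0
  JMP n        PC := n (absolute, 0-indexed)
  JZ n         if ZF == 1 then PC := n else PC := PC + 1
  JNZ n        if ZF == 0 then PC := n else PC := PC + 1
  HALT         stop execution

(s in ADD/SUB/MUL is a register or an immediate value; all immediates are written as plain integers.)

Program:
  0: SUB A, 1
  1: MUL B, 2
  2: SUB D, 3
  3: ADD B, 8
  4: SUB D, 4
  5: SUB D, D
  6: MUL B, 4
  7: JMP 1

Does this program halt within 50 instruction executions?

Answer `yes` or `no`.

Step 1: PC=0 exec 'SUB A, 1'. After: A=-1 B=0 C=0 D=0 ZF=0 PC=1
Step 2: PC=1 exec 'MUL B, 2'. After: A=-1 B=0 C=0 D=0 ZF=1 PC=2
Step 3: PC=2 exec 'SUB D, 3'. After: A=-1 B=0 C=0 D=-3 ZF=0 PC=3
Step 4: PC=3 exec 'ADD B, 8'. After: A=-1 B=8 C=0 D=-3 ZF=0 PC=4
Step 5: PC=4 exec 'SUB D, 4'. After: A=-1 B=8 C=0 D=-7 ZF=0 PC=5
Step 6: PC=5 exec 'SUB D, D'. After: A=-1 B=8 C=0 D=0 ZF=1 PC=6
Step 7: PC=6 exec 'MUL B, 4'. After: A=-1 B=32 C=0 D=0 ZF=0 PC=7
Step 8: PC=7 exec 'JMP 1'. After: A=-1 B=32 C=0 D=0 ZF=0 PC=1
Step 9: PC=1 exec 'MUL B, 2'. After: A=-1 B=64 C=0 D=0 ZF=0 PC=2
Step 10: PC=2 exec 'SUB D, 3'. After: A=-1 B=64 C=0 D=-3 ZF=0 PC=3
Step 11: PC=3 exec 'ADD B, 8'. After: A=-1 B=72 C=0 D=-3 ZF=0 PC=4
Step 12: PC=4 exec 'SUB D, 4'. After: A=-1 B=72 C=0 D=-7 ZF=0 PC=5
Step 13: PC=5 exec 'SUB D, D'. After: A=-1 B=72 C=0 D=0 ZF=1 PC=6
Step 14: PC=6 exec 'MUL B, 4'. After: A=-1 B=288 C=0 D=0 ZF=0 PC=7
Step 15: PC=7 exec 'JMP 1'. After: A=-1 B=288 C=0 D=0 ZF=0 PC=1
After 50 steps: not halted. PC revisits the same instructions with no path to HALT; will never halt.

Answer: no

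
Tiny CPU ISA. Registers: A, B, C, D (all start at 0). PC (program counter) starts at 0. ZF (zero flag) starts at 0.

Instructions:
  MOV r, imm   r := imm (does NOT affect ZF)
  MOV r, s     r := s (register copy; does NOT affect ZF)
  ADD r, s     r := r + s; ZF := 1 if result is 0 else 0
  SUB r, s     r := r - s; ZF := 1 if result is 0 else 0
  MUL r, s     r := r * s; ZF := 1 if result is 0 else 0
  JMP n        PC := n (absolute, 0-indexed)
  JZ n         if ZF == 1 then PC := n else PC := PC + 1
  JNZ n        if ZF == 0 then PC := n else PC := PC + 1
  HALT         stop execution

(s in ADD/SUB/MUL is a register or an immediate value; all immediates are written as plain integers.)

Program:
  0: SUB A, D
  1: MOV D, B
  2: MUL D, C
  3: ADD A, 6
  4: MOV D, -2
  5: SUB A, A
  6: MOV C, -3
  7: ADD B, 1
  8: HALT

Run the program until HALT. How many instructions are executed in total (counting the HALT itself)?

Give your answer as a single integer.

Answer: 9

Derivation:
Step 1: PC=0 exec 'SUB A, D'. After: A=0 B=0 C=0 D=0 ZF=1 PC=1
Step 2: PC=1 exec 'MOV D, B'. After: A=0 B=0 C=0 D=0 ZF=1 PC=2
Step 3: PC=2 exec 'MUL D, C'. After: A=0 B=0 C=0 D=0 ZF=1 PC=3
Step 4: PC=3 exec 'ADD A, 6'. After: A=6 B=0 C=0 D=0 ZF=0 PC=4
Step 5: PC=4 exec 'MOV D, -2'. After: A=6 B=0 C=0 D=-2 ZF=0 PC=5
Step 6: PC=5 exec 'SUB A, A'. After: A=0 B=0 C=0 D=-2 ZF=1 PC=6
Step 7: PC=6 exec 'MOV C, -3'. After: A=0 B=0 C=-3 D=-2 ZF=1 PC=7
Step 8: PC=7 exec 'ADD B, 1'. After: A=0 B=1 C=-3 D=-2 ZF=0 PC=8
Step 9: PC=8 exec 'HALT'. After: A=0 B=1 C=-3 D=-2 ZF=0 PC=8 HALTED
Total instructions executed: 9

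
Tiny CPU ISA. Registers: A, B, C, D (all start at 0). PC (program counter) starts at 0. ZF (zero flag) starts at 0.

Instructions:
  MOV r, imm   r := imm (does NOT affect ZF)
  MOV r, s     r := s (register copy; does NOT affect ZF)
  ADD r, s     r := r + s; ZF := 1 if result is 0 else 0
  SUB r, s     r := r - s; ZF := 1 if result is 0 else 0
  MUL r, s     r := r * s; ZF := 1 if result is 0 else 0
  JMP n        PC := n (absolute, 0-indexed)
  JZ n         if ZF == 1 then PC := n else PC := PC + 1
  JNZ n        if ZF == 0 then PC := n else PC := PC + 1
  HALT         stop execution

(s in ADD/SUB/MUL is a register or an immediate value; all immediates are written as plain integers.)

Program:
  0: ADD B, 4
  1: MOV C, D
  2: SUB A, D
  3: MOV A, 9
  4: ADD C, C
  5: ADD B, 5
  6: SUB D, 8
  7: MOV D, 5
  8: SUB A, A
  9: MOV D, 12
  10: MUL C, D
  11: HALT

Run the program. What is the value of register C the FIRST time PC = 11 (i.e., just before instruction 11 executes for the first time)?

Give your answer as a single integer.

Step 1: PC=0 exec 'ADD B, 4'. After: A=0 B=4 C=0 D=0 ZF=0 PC=1
Step 2: PC=1 exec 'MOV C, D'. After: A=0 B=4 C=0 D=0 ZF=0 PC=2
Step 3: PC=2 exec 'SUB A, D'. After: A=0 B=4 C=0 D=0 ZF=1 PC=3
Step 4: PC=3 exec 'MOV A, 9'. After: A=9 B=4 C=0 D=0 ZF=1 PC=4
Step 5: PC=4 exec 'ADD C, C'. After: A=9 B=4 C=0 D=0 ZF=1 PC=5
Step 6: PC=5 exec 'ADD B, 5'. After: A=9 B=9 C=0 D=0 ZF=0 PC=6
Step 7: PC=6 exec 'SUB D, 8'. After: A=9 B=9 C=0 D=-8 ZF=0 PC=7
Step 8: PC=7 exec 'MOV D, 5'. After: A=9 B=9 C=0 D=5 ZF=0 PC=8
Step 9: PC=8 exec 'SUB A, A'. After: A=0 B=9 C=0 D=5 ZF=1 PC=9
Step 10: PC=9 exec 'MOV D, 12'. After: A=0 B=9 C=0 D=12 ZF=1 PC=10
Step 11: PC=10 exec 'MUL C, D'. After: A=0 B=9 C=0 D=12 ZF=1 PC=11
First time PC=11: C=0

0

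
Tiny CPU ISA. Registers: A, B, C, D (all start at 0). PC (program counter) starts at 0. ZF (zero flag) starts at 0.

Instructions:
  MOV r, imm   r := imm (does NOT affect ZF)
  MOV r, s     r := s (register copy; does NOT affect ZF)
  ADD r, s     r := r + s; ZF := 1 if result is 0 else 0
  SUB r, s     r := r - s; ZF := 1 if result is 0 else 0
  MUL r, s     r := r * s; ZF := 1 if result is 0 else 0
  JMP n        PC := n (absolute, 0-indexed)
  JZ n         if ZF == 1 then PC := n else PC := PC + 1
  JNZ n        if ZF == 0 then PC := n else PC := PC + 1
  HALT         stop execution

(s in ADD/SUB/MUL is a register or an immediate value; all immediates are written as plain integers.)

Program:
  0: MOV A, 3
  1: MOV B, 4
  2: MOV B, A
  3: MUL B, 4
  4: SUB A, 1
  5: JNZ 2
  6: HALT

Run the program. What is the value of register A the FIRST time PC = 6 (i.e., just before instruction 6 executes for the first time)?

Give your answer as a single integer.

Step 1: PC=0 exec 'MOV A, 3'. After: A=3 B=0 C=0 D=0 ZF=0 PC=1
Step 2: PC=1 exec 'MOV B, 4'. After: A=3 B=4 C=0 D=0 ZF=0 PC=2
Step 3: PC=2 exec 'MOV B, A'. After: A=3 B=3 C=0 D=0 ZF=0 PC=3
Step 4: PC=3 exec 'MUL B, 4'. After: A=3 B=12 C=0 D=0 ZF=0 PC=4
Step 5: PC=4 exec 'SUB A, 1'. After: A=2 B=12 C=0 D=0 ZF=0 PC=5
Step 6: PC=5 exec 'JNZ 2'. After: A=2 B=12 C=0 D=0 ZF=0 PC=2
Step 7: PC=2 exec 'MOV B, A'. After: A=2 B=2 C=0 D=0 ZF=0 PC=3
Step 8: PC=3 exec 'MUL B, 4'. After: A=2 B=8 C=0 D=0 ZF=0 PC=4
Step 9: PC=4 exec 'SUB A, 1'. After: A=1 B=8 C=0 D=0 ZF=0 PC=5
Step 10: PC=5 exec 'JNZ 2'. After: A=1 B=8 C=0 D=0 ZF=0 PC=2
Step 11: PC=2 exec 'MOV B, A'. After: A=1 B=1 C=0 D=0 ZF=0 PC=3
Step 12: PC=3 exec 'MUL B, 4'. After: A=1 B=4 C=0 D=0 ZF=0 PC=4
Step 13: PC=4 exec 'SUB A, 1'. After: A=0 B=4 C=0 D=0 ZF=1 PC=5
Step 14: PC=5 exec 'JNZ 2'. After: A=0 B=4 C=0 D=0 ZF=1 PC=6
First time PC=6: A=0

0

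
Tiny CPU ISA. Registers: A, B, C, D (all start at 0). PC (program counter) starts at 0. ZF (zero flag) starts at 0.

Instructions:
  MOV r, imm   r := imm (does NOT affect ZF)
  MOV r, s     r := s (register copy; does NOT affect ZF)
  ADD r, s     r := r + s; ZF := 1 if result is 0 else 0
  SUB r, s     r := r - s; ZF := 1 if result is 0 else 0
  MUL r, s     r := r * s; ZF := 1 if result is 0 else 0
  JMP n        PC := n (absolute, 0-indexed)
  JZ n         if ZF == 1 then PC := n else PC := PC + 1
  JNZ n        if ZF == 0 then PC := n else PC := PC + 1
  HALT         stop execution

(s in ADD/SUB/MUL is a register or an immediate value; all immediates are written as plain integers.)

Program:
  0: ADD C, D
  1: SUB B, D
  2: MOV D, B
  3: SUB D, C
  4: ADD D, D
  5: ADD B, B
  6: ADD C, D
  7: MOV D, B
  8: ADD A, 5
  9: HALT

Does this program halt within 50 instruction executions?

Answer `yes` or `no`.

Answer: yes

Derivation:
Step 1: PC=0 exec 'ADD C, D'. After: A=0 B=0 C=0 D=0 ZF=1 PC=1
Step 2: PC=1 exec 'SUB B, D'. After: A=0 B=0 C=0 D=0 ZF=1 PC=2
Step 3: PC=2 exec 'MOV D, B'. After: A=0 B=0 C=0 D=0 ZF=1 PC=3
Step 4: PC=3 exec 'SUB D, C'. After: A=0 B=0 C=0 D=0 ZF=1 PC=4
Step 5: PC=4 exec 'ADD D, D'. After: A=0 B=0 C=0 D=0 ZF=1 PC=5
Step 6: PC=5 exec 'ADD B, B'. After: A=0 B=0 C=0 D=0 ZF=1 PC=6
Step 7: PC=6 exec 'ADD C, D'. After: A=0 B=0 C=0 D=0 ZF=1 PC=7
Step 8: PC=7 exec 'MOV D, B'. After: A=0 B=0 C=0 D=0 ZF=1 PC=8
Step 9: PC=8 exec 'ADD A, 5'. After: A=5 B=0 C=0 D=0 ZF=0 PC=9
Step 10: PC=9 exec 'HALT'. After: A=5 B=0 C=0 D=0 ZF=0 PC=9 HALTED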